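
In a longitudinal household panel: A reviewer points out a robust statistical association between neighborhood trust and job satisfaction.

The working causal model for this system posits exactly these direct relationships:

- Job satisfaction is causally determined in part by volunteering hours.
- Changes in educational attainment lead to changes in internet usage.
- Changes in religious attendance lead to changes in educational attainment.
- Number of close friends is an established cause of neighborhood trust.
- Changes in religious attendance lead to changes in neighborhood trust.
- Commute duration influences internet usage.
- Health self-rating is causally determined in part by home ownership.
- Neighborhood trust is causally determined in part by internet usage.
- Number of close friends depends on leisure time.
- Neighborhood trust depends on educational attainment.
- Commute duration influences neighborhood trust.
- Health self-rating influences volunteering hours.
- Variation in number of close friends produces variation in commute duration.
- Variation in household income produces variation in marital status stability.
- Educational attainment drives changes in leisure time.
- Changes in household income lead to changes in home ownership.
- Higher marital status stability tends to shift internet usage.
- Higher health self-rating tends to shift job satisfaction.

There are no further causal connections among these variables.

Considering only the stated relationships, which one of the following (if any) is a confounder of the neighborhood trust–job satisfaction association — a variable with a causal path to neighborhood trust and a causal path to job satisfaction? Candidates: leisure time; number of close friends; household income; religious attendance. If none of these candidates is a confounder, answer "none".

household income

Household income causes neighborhood trust (household income → marital status stability → internet usage → neighborhood trust) and also causes job satisfaction (household income → home ownership → health self-rating → job satisfaction); it is a common cause of both.
Each of the other candidates lacks a causal path to at least one of neighborhood trust and job satisfaction, so they do not confound the relationship.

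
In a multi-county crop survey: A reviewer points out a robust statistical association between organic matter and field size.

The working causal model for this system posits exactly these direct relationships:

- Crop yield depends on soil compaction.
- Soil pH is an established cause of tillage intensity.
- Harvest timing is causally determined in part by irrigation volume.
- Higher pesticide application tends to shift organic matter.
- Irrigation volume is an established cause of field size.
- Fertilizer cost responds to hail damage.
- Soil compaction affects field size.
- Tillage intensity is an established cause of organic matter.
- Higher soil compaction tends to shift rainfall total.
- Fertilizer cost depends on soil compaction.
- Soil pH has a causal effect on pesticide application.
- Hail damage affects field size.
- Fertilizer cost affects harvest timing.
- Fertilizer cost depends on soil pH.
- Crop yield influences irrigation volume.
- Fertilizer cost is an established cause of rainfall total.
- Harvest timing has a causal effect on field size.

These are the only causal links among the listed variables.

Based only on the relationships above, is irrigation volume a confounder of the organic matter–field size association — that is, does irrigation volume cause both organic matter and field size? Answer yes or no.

Irrigation volume has no stated causal path to organic matter. A confounder must cause both variables, so irrigation volume does not qualify.

no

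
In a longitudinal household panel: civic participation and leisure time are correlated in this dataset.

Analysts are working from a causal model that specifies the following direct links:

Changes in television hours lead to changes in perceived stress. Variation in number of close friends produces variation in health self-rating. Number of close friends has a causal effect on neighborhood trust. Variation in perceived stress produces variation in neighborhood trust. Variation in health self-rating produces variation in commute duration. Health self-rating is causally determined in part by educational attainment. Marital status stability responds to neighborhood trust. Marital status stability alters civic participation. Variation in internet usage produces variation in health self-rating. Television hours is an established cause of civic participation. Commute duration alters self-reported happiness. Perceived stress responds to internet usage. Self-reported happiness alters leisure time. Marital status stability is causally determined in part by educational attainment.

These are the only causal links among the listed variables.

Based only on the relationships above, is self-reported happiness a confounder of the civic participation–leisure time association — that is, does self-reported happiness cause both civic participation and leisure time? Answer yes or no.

no

Self-reported happiness has no stated causal path to civic participation. A confounder must cause both variables, so self-reported happiness does not qualify.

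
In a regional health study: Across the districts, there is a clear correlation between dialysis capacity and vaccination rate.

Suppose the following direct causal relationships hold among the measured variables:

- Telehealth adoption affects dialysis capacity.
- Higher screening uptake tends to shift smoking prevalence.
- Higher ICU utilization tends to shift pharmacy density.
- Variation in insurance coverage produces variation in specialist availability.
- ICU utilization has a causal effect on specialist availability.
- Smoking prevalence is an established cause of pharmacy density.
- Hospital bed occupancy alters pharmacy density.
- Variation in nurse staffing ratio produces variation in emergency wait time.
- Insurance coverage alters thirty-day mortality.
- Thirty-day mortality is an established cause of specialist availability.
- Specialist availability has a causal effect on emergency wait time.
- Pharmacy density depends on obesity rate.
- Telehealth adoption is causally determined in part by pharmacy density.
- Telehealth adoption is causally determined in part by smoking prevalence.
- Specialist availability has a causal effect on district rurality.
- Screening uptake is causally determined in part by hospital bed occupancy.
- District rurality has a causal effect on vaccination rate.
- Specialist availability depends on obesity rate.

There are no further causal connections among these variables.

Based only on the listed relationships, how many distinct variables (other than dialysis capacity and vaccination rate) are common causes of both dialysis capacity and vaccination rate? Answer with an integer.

The common causes are: ICU utilization (to dialysis capacity via ICU utilization → pharmacy density → telehealth adoption → dialysis capacity; to vaccination rate via ICU utilization → specialist availability → district rurality → vaccination rate); obesity rate (to dialysis capacity via obesity rate → pharmacy density → telehealth adoption → dialysis capacity; to vaccination rate via obesity rate → specialist availability → district rurality → vaccination rate).
Every other variable lacks a causal path to at least one of dialysis capacity and vaccination rate.

2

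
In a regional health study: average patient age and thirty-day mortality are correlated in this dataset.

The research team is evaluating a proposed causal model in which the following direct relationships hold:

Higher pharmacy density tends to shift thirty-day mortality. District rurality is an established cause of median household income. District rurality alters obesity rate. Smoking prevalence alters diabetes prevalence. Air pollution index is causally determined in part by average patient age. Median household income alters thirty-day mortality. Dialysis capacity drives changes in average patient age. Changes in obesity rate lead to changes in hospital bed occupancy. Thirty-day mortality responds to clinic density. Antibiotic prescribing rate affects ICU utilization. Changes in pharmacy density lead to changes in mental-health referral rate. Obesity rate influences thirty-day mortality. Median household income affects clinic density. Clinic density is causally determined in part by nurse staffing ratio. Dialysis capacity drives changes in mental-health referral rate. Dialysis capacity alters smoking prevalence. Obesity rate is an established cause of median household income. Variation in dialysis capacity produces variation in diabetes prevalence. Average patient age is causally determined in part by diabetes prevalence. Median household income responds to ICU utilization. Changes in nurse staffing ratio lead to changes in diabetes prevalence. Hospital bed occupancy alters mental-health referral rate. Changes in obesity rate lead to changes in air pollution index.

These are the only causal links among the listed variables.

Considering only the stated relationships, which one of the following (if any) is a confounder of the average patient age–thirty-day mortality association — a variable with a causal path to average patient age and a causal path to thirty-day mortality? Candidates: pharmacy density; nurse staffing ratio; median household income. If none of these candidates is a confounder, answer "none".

Nurse staffing ratio causes average patient age (nurse staffing ratio → diabetes prevalence → average patient age) and also causes thirty-day mortality (nurse staffing ratio → clinic density → thirty-day mortality); it is a common cause of both.
Each of the other candidates lacks a causal path to at least one of average patient age and thirty-day mortality, so they do not confound the relationship.

nurse staffing ratio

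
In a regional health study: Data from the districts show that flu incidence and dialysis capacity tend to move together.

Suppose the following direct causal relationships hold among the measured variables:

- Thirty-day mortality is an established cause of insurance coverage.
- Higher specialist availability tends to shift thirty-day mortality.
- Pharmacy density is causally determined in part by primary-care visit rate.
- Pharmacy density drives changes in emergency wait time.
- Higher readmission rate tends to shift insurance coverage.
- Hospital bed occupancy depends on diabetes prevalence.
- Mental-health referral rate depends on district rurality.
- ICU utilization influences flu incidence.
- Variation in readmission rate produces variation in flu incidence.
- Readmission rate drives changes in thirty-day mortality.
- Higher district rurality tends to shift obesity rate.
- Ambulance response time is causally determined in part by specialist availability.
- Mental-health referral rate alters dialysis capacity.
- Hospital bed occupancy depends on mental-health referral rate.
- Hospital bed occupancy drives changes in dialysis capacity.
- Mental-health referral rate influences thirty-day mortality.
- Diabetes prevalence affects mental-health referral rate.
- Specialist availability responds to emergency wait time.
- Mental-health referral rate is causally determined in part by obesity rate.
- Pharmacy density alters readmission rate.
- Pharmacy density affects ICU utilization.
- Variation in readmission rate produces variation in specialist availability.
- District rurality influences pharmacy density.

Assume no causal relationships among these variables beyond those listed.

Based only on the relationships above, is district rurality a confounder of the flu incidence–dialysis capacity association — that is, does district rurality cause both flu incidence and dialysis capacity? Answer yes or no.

yes

District rurality has a causal path to flu incidence (district rurality → pharmacy density → readmission rate → flu incidence) and to dialysis capacity (district rurality → mental-health referral rate → dialysis capacity), so it is a common cause of both — a confounder.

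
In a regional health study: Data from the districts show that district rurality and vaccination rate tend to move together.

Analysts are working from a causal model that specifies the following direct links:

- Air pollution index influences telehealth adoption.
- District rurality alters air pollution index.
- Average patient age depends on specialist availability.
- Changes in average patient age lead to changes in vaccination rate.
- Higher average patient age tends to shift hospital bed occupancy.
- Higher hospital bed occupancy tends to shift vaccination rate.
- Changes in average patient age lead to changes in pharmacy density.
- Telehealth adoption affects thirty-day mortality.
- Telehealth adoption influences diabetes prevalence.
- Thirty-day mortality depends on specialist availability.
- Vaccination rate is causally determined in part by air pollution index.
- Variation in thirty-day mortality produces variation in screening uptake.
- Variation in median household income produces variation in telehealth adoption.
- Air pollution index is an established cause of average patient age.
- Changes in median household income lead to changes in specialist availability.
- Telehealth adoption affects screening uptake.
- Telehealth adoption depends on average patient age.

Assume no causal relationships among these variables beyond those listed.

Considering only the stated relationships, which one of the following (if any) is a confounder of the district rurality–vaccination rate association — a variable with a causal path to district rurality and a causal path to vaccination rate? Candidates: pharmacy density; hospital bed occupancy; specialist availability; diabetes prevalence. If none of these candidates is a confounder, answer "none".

None of the listed candidates has causal paths to both district rurality and vaccination rate in the stated relationships, so none is a common cause.

none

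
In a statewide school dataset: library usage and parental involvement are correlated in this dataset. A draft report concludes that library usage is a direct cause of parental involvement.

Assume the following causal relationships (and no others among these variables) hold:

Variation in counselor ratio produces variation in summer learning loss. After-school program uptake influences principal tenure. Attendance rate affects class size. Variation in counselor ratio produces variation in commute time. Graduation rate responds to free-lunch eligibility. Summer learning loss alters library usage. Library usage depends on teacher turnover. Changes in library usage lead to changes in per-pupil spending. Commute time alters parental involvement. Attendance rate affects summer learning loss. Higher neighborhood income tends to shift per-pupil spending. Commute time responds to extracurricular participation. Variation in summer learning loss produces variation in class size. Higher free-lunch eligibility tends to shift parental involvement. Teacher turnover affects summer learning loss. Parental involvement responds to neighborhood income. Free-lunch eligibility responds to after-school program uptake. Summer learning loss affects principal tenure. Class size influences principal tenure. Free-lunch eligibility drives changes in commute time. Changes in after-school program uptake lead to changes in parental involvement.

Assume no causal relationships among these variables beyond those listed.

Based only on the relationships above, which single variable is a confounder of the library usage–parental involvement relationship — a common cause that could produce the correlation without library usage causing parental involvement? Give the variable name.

Counselor ratio has a causal path to library usage (counselor ratio → summer learning loss → library usage) and a separate causal path to parental involvement (counselor ratio → commute time → parental involvement), so it is a common cause of both.
No stated relationship gives library usage a causal route to parental involvement, so the correlation is explained by the shared upstream cause rather than a direct effect.

counselor ratio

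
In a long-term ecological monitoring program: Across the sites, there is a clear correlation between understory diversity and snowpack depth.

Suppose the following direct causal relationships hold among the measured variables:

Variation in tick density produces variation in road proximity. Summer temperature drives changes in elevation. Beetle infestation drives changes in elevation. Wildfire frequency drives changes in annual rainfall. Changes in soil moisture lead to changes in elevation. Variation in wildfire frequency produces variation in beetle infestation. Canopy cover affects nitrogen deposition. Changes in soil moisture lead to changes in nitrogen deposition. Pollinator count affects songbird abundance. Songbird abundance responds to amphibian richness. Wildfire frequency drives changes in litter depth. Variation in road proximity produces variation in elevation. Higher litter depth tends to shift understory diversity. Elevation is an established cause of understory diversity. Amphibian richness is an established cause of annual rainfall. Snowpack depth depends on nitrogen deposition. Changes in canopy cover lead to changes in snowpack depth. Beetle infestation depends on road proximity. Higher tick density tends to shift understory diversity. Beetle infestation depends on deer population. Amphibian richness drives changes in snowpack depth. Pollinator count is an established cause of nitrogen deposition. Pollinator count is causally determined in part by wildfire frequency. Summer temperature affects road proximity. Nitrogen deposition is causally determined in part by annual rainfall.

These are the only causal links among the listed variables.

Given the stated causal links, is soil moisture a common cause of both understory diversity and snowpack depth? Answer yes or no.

yes

Soil moisture has a causal path to understory diversity (soil moisture → elevation → understory diversity) and to snowpack depth (soil moisture → nitrogen deposition → snowpack depth), so it is a common cause of both — a confounder.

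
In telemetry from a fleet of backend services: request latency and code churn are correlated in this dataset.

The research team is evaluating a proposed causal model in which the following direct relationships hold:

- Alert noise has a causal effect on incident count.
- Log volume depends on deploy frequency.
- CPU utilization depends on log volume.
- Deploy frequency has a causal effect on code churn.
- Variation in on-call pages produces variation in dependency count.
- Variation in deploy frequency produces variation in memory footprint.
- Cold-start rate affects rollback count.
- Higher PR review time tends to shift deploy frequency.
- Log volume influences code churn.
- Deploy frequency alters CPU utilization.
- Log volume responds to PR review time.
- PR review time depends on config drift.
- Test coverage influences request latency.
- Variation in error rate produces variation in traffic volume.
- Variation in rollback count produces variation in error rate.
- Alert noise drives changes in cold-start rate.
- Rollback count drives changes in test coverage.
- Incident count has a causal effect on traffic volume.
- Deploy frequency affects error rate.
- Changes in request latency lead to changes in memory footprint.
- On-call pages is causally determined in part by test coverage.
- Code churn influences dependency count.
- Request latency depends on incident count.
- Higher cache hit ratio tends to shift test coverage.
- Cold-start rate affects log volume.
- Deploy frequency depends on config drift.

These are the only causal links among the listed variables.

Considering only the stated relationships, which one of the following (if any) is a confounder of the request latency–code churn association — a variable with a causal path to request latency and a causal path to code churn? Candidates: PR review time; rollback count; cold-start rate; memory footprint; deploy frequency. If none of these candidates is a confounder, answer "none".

cold-start rate

Cold-start rate causes request latency (cold-start rate → rollback count → test coverage → request latency) and also causes code churn (cold-start rate → log volume → code churn); it is a common cause of both.
Each of the other candidates lacks a causal path to at least one of request latency and code churn, so they do not confound the relationship.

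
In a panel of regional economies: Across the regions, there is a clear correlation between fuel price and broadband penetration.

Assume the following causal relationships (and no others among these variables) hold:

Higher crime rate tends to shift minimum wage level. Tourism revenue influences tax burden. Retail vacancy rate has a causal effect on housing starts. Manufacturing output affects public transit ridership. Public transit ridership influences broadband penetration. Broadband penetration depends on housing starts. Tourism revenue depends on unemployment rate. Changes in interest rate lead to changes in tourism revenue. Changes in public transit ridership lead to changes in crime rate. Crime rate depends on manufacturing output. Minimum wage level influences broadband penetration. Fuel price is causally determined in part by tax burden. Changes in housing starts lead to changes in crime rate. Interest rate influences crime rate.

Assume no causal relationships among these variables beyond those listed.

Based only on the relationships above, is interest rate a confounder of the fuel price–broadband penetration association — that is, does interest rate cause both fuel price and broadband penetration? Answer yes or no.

Interest rate has a causal path to fuel price (interest rate → tourism revenue → tax burden → fuel price) and to broadband penetration (interest rate → crime rate → minimum wage level → broadband penetration), so it is a common cause of both — a confounder.

yes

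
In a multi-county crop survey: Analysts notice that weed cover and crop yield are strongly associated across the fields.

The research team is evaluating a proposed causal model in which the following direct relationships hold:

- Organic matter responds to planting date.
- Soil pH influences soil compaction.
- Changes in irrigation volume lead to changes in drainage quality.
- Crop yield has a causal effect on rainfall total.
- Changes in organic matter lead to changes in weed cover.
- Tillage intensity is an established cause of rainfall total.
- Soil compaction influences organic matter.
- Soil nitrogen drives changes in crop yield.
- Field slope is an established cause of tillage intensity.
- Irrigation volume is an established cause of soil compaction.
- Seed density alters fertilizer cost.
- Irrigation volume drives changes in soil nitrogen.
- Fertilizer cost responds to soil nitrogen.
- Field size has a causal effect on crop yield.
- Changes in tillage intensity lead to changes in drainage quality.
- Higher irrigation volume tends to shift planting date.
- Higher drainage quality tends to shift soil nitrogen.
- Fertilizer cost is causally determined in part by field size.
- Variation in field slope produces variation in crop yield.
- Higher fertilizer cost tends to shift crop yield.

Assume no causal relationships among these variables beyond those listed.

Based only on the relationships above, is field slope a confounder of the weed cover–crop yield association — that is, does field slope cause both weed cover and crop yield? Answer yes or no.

Field slope has no stated causal path to weed cover. A confounder must cause both variables, so field slope does not qualify.

no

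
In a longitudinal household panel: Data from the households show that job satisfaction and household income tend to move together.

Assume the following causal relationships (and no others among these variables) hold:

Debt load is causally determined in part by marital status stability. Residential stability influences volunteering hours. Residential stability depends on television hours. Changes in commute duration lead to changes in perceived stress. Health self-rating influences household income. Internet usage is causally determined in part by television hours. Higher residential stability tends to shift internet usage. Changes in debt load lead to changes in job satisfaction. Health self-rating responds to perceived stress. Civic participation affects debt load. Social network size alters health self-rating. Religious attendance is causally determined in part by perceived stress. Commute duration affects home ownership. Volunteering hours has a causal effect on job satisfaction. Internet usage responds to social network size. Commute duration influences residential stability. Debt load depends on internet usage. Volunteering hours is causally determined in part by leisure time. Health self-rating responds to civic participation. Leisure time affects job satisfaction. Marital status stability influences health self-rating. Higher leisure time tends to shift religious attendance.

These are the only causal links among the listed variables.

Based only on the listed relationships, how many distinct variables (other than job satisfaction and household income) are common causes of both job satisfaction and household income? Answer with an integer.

4

The common causes are: civic participation (to job satisfaction via civic participation → debt load → job satisfaction; to household income via civic participation → health self-rating → household income); commute duration (to job satisfaction via commute duration → residential stability → volunteering hours → job satisfaction; to household income via commute duration → perceived stress → health self-rating → household income); marital status stability (to job satisfaction via marital status stability → debt load → job satisfaction; to household income via marital status stability → health self-rating → household income); social network size (to job satisfaction via social network size → internet usage → debt load → job satisfaction; to household income via social network size → health self-rating → household income).
Every other variable lacks a causal path to at least one of job satisfaction and household income.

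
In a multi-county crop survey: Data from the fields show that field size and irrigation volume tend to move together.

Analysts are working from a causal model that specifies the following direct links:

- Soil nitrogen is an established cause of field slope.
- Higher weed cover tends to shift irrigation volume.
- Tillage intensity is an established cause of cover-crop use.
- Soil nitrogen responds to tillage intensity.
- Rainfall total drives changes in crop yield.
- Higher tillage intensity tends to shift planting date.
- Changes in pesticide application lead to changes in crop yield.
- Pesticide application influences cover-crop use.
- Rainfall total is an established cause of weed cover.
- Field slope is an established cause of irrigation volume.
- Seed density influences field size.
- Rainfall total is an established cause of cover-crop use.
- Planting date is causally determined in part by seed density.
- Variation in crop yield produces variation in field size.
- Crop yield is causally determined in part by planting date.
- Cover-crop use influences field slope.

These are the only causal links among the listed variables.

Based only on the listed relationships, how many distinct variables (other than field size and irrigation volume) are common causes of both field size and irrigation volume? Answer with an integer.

The common causes are: pesticide application (to field size via pesticide application → crop yield → field size; to irrigation volume via pesticide application → cover-crop use → field slope → irrigation volume); rainfall total (to field size via rainfall total → crop yield → field size; to irrigation volume via rainfall total → weed cover → irrigation volume); tillage intensity (to field size via tillage intensity → planting date → crop yield → field size; to irrigation volume via tillage intensity → soil nitrogen → field slope → irrigation volume).
Every other variable lacks a causal path to at least one of field size and irrigation volume.

3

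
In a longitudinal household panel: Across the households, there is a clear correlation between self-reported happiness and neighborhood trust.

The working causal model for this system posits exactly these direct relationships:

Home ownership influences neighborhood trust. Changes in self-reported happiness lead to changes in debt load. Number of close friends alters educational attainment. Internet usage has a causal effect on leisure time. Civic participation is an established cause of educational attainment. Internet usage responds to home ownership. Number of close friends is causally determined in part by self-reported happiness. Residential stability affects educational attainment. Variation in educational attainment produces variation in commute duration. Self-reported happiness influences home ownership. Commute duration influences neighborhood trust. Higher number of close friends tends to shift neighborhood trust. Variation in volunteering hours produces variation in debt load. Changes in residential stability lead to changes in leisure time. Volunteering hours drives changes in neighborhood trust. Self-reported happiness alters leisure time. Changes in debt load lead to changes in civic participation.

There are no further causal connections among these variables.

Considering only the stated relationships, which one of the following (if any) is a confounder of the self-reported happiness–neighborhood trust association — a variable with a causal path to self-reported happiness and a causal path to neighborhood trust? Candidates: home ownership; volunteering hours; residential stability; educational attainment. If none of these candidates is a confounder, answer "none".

None of the listed candidates has causal paths to both self-reported happiness and neighborhood trust in the stated relationships, so none is a common cause.

none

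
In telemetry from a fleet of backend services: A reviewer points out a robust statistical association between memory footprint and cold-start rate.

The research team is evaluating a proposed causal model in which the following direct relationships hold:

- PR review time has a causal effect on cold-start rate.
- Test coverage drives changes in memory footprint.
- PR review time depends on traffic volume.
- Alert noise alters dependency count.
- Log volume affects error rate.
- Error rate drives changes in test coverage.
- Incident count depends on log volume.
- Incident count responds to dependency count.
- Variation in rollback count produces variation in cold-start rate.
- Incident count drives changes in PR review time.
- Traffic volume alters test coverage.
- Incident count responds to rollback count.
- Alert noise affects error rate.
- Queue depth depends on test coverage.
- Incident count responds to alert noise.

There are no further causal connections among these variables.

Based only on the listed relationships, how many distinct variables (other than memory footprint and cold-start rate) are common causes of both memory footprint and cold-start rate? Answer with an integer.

The common causes are: alert noise (to memory footprint via alert noise → error rate → test coverage → memory footprint; to cold-start rate via alert noise → incident count → PR review time → cold-start rate); log volume (to memory footprint via log volume → error rate → test coverage → memory footprint; to cold-start rate via log volume → incident count → PR review time → cold-start rate); traffic volume (to memory footprint via traffic volume → test coverage → memory footprint; to cold-start rate via traffic volume → PR review time → cold-start rate).
Every other variable lacks a causal path to at least one of memory footprint and cold-start rate.

3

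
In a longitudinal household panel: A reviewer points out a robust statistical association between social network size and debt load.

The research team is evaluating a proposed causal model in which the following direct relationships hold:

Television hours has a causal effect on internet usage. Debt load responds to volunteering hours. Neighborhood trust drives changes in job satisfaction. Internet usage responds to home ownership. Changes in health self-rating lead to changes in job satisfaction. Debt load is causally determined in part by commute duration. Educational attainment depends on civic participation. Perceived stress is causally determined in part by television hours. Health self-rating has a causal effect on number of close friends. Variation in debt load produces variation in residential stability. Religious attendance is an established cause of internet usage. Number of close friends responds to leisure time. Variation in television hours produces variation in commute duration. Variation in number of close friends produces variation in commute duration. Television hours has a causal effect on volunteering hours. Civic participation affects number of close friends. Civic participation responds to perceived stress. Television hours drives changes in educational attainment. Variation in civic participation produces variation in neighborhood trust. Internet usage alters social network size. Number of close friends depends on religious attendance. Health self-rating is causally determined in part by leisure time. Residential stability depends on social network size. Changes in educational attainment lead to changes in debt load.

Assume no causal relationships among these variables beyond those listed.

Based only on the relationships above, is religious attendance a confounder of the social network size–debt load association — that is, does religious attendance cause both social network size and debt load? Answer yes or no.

yes

Religious attendance has a causal path to social network size (religious attendance → internet usage → social network size) and to debt load (religious attendance → number of close friends → commute duration → debt load), so it is a common cause of both — a confounder.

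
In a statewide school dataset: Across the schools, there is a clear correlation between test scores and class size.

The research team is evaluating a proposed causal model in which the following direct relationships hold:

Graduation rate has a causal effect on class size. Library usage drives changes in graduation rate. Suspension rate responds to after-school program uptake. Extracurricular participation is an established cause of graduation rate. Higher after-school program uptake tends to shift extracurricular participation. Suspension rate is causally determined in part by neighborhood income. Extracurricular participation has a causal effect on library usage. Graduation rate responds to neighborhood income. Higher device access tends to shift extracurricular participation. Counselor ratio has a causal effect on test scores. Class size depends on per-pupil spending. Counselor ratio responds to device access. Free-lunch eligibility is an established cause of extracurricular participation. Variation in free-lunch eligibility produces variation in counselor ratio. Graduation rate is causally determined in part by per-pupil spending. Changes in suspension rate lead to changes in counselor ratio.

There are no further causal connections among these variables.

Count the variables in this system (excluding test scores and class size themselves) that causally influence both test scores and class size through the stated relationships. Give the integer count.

The common causes are: after-school program uptake (to test scores via after-school program uptake → suspension rate → counselor ratio → test scores; to class size via after-school program uptake → extracurricular participation → graduation rate → class size); device access (to test scores via device access → counselor ratio → test scores; to class size via device access → extracurricular participation → graduation rate → class size); free-lunch eligibility (to test scores via free-lunch eligibility → counselor ratio → test scores; to class size via free-lunch eligibility → extracurricular participation → graduation rate → class size); neighborhood income (to test scores via neighborhood income → suspension rate → counselor ratio → test scores; to class size via neighborhood income → graduation rate → class size).
Every other variable lacks a causal path to at least one of test scores and class size.

4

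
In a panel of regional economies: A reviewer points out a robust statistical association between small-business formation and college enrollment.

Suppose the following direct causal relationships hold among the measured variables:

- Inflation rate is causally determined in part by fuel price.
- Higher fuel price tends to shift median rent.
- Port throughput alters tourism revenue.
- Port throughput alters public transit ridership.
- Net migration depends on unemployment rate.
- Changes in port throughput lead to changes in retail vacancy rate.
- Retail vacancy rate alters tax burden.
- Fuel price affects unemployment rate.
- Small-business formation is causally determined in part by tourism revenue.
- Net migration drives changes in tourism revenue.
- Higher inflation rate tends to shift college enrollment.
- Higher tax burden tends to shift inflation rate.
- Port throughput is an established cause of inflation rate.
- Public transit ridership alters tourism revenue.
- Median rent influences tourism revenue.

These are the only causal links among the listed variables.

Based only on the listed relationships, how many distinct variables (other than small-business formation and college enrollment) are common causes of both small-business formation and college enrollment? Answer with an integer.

2

The common causes are: fuel price (to small-business formation via fuel price → median rent → tourism revenue → small-business formation; to college enrollment via fuel price → inflation rate → college enrollment); port throughput (to small-business formation via port throughput → tourism revenue → small-business formation; to college enrollment via port throughput → inflation rate → college enrollment).
Every other variable lacks a causal path to at least one of small-business formation and college enrollment.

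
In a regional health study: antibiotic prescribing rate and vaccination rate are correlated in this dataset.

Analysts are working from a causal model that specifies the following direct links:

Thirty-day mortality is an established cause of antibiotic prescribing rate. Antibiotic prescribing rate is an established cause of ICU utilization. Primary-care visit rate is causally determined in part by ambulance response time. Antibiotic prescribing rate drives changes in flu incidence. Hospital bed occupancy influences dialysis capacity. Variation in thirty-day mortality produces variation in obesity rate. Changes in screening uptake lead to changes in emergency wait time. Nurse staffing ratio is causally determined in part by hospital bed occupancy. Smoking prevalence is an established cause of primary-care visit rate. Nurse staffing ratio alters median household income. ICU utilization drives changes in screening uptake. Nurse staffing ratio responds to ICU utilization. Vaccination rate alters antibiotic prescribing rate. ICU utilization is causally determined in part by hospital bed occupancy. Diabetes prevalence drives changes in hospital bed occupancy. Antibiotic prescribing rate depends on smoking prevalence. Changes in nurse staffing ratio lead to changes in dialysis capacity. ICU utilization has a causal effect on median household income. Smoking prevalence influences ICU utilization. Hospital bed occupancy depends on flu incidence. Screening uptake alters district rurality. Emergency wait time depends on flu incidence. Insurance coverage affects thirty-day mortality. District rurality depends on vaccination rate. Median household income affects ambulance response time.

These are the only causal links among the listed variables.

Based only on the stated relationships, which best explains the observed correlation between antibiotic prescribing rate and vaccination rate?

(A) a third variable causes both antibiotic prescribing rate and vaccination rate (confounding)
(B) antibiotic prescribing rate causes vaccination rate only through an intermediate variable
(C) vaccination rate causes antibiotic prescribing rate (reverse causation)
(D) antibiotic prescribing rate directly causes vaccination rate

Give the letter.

The stated link runs vaccination rate → antibiotic prescribing rate; antibiotic prescribing rate has no causal path to vaccination rate. No variable causes both, so confounding is ruled out. The correlation reflects reverse causation.

C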